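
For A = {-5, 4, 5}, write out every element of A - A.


A - A = {a - a' : a, a' ∈ A}.
Compute a - a' for each ordered pair (a, a'):
a = -5: -5--5=0, -5-4=-9, -5-5=-10
a = 4: 4--5=9, 4-4=0, 4-5=-1
a = 5: 5--5=10, 5-4=1, 5-5=0
Collecting distinct values (and noting 0 appears from a-a):
A - A = {-10, -9, -1, 0, 1, 9, 10}
|A - A| = 7

A - A = {-10, -9, -1, 0, 1, 9, 10}


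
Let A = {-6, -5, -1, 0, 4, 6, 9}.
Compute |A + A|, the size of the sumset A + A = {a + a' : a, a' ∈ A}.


A + A = {a + a' : a, a' ∈ A}; |A| = 7.
General bounds: 2|A| - 1 ≤ |A + A| ≤ |A|(|A|+1)/2, i.e. 13 ≤ |A + A| ≤ 28.
Lower bound 2|A|-1 is attained iff A is an arithmetic progression.
Enumerate sums a + a' for a ≤ a' (symmetric, so this suffices):
a = -6: -6+-6=-12, -6+-5=-11, -6+-1=-7, -6+0=-6, -6+4=-2, -6+6=0, -6+9=3
a = -5: -5+-5=-10, -5+-1=-6, -5+0=-5, -5+4=-1, -5+6=1, -5+9=4
a = -1: -1+-1=-2, -1+0=-1, -1+4=3, -1+6=5, -1+9=8
a = 0: 0+0=0, 0+4=4, 0+6=6, 0+9=9
a = 4: 4+4=8, 4+6=10, 4+9=13
a = 6: 6+6=12, 6+9=15
a = 9: 9+9=18
Distinct sums: {-12, -11, -10, -7, -6, -5, -2, -1, 0, 1, 3, 4, 5, 6, 8, 9, 10, 12, 13, 15, 18}
|A + A| = 21

|A + A| = 21


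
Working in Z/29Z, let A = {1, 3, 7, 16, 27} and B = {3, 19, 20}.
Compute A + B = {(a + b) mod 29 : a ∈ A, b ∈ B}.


Work in Z/29Z: reduce every sum a + b modulo 29.
Enumerate all 15 pairs:
a = 1: 1+3=4, 1+19=20, 1+20=21
a = 3: 3+3=6, 3+19=22, 3+20=23
a = 7: 7+3=10, 7+19=26, 7+20=27
a = 16: 16+3=19, 16+19=6, 16+20=7
a = 27: 27+3=1, 27+19=17, 27+20=18
Distinct residues collected: {1, 4, 6, 7, 10, 17, 18, 19, 20, 21, 22, 23, 26, 27}
|A + B| = 14 (out of 29 total residues).

A + B = {1, 4, 6, 7, 10, 17, 18, 19, 20, 21, 22, 23, 26, 27}


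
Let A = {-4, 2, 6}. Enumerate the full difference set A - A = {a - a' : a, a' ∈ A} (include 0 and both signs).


A - A = {a - a' : a, a' ∈ A}.
Compute a - a' for each ordered pair (a, a'):
a = -4: -4--4=0, -4-2=-6, -4-6=-10
a = 2: 2--4=6, 2-2=0, 2-6=-4
a = 6: 6--4=10, 6-2=4, 6-6=0
Collecting distinct values (and noting 0 appears from a-a):
A - A = {-10, -6, -4, 0, 4, 6, 10}
|A - A| = 7

A - A = {-10, -6, -4, 0, 4, 6, 10}


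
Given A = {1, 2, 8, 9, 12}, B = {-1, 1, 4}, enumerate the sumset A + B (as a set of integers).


A + B = {a + b : a ∈ A, b ∈ B}.
Enumerate all |A|·|B| = 5·3 = 15 pairs (a, b) and collect distinct sums.
a = 1: 1+-1=0, 1+1=2, 1+4=5
a = 2: 2+-1=1, 2+1=3, 2+4=6
a = 8: 8+-1=7, 8+1=9, 8+4=12
a = 9: 9+-1=8, 9+1=10, 9+4=13
a = 12: 12+-1=11, 12+1=13, 12+4=16
Collecting distinct sums: A + B = {0, 1, 2, 3, 5, 6, 7, 8, 9, 10, 11, 12, 13, 16}
|A + B| = 14

A + B = {0, 1, 2, 3, 5, 6, 7, 8, 9, 10, 11, 12, 13, 16}


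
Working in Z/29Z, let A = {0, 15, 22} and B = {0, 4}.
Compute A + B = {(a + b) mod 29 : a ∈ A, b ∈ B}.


Work in Z/29Z: reduce every sum a + b modulo 29.
Enumerate all 6 pairs:
a = 0: 0+0=0, 0+4=4
a = 15: 15+0=15, 15+4=19
a = 22: 22+0=22, 22+4=26
Distinct residues collected: {0, 4, 15, 19, 22, 26}
|A + B| = 6 (out of 29 total residues).

A + B = {0, 4, 15, 19, 22, 26}


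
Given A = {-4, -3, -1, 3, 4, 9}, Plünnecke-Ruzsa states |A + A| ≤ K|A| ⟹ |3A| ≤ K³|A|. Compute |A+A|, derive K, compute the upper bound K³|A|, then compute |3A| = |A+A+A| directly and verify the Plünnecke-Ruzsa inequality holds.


|A| = 6.
Step 1: Compute A + A by enumerating all 36 pairs.
A + A = {-8, -7, -6, -5, -4, -2, -1, 0, 1, 2, 3, 5, 6, 7, 8, 12, 13, 18}, so |A + A| = 18.
Step 2: Doubling constant K = |A + A|/|A| = 18/6 = 18/6 ≈ 3.0000.
Step 3: Plünnecke-Ruzsa gives |3A| ≤ K³·|A| = (3.0000)³ · 6 ≈ 162.0000.
Step 4: Compute 3A = A + A + A directly by enumerating all triples (a,b,c) ∈ A³; |3A| = 32.
Step 5: Check 32 ≤ 162.0000? Yes ✓.

K = 18/6, Plünnecke-Ruzsa bound K³|A| ≈ 162.0000, |3A| = 32, inequality holds.


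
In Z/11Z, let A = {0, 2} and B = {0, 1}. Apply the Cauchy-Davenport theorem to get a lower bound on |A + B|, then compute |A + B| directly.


Cauchy-Davenport: |A + B| ≥ min(p, |A| + |B| - 1) for A, B nonempty in Z/pZ.
|A| = 2, |B| = 2, p = 11.
CD lower bound = min(11, 2 + 2 - 1) = min(11, 3) = 3.
Compute A + B mod 11 directly:
a = 0: 0+0=0, 0+1=1
a = 2: 2+0=2, 2+1=3
A + B = {0, 1, 2, 3}, so |A + B| = 4.
Verify: 4 ≥ 3? Yes ✓.

CD lower bound = 3, actual |A + B| = 4.


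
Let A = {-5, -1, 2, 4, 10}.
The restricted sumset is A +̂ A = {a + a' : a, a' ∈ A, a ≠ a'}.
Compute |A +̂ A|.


Restricted sumset: A +̂ A = {a + a' : a ∈ A, a' ∈ A, a ≠ a'}.
Equivalently, take A + A and drop any sum 2a that is achievable ONLY as a + a for a ∈ A (i.e. sums representable only with equal summands).
Enumerate pairs (a, a') with a < a' (symmetric, so each unordered pair gives one sum; this covers all a ≠ a'):
  -5 + -1 = -6
  -5 + 2 = -3
  -5 + 4 = -1
  -5 + 10 = 5
  -1 + 2 = 1
  -1 + 4 = 3
  -1 + 10 = 9
  2 + 4 = 6
  2 + 10 = 12
  4 + 10 = 14
Collected distinct sums: {-6, -3, -1, 1, 3, 5, 6, 9, 12, 14}
|A +̂ A| = 10
(Reference bound: |A +̂ A| ≥ 2|A| - 3 for |A| ≥ 2, with |A| = 5 giving ≥ 7.)

|A +̂ A| = 10


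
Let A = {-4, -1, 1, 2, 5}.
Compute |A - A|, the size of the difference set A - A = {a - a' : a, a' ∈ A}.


A - A = {a - a' : a, a' ∈ A}; |A| = 5.
Bounds: 2|A|-1 ≤ |A - A| ≤ |A|² - |A| + 1, i.e. 9 ≤ |A - A| ≤ 21.
Note: 0 ∈ A - A always (from a - a). The set is symmetric: if d ∈ A - A then -d ∈ A - A.
Enumerate nonzero differences d = a - a' with a > a' (then include -d):
Positive differences: {1, 2, 3, 4, 5, 6, 9}
Full difference set: {0} ∪ (positive diffs) ∪ (negative diffs).
|A - A| = 1 + 2·7 = 15 (matches direct enumeration: 15).

|A - A| = 15


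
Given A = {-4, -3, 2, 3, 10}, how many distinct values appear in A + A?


A + A = {a + a' : a, a' ∈ A}; |A| = 5.
General bounds: 2|A| - 1 ≤ |A + A| ≤ |A|(|A|+1)/2, i.e. 9 ≤ |A + A| ≤ 15.
Lower bound 2|A|-1 is attained iff A is an arithmetic progression.
Enumerate sums a + a' for a ≤ a' (symmetric, so this suffices):
a = -4: -4+-4=-8, -4+-3=-7, -4+2=-2, -4+3=-1, -4+10=6
a = -3: -3+-3=-6, -3+2=-1, -3+3=0, -3+10=7
a = 2: 2+2=4, 2+3=5, 2+10=12
a = 3: 3+3=6, 3+10=13
a = 10: 10+10=20
Distinct sums: {-8, -7, -6, -2, -1, 0, 4, 5, 6, 7, 12, 13, 20}
|A + A| = 13

|A + A| = 13


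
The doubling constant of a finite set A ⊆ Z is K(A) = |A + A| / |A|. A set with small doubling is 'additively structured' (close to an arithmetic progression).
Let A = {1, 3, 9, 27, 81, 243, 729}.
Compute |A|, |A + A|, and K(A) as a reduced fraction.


|A| = 7.
Compute A + A by enumerating all 49 pairs.
A + A = {2, 4, 6, 10, 12, 18, 28, 30, 36, 54, 82, 84, 90, 108, 162, 244, 246, 252, 270, 324, 486, 730, 732, 738, 756, 810, 972, 1458}, so |A + A| = 28.
K = |A + A| / |A| = 28/7 = 4/1 ≈ 4.0000.
Reference: AP of size 7 gives K = 13/7 ≈ 1.8571; a fully generic set of size 7 gives K ≈ 4.0000.

|A| = 7, |A + A| = 28, K = 28/7 = 4/1.


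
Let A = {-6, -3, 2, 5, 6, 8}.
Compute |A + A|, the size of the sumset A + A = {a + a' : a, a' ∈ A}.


A + A = {a + a' : a, a' ∈ A}; |A| = 6.
General bounds: 2|A| - 1 ≤ |A + A| ≤ |A|(|A|+1)/2, i.e. 11 ≤ |A + A| ≤ 21.
Lower bound 2|A|-1 is attained iff A is an arithmetic progression.
Enumerate sums a + a' for a ≤ a' (symmetric, so this suffices):
a = -6: -6+-6=-12, -6+-3=-9, -6+2=-4, -6+5=-1, -6+6=0, -6+8=2
a = -3: -3+-3=-6, -3+2=-1, -3+5=2, -3+6=3, -3+8=5
a = 2: 2+2=4, 2+5=7, 2+6=8, 2+8=10
a = 5: 5+5=10, 5+6=11, 5+8=13
a = 6: 6+6=12, 6+8=14
a = 8: 8+8=16
Distinct sums: {-12, -9, -6, -4, -1, 0, 2, 3, 4, 5, 7, 8, 10, 11, 12, 13, 14, 16}
|A + A| = 18

|A + A| = 18


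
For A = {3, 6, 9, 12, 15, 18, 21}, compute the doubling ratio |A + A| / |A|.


|A| = 7.
Compute A + A by enumerating all 49 pairs.
A + A = {6, 9, 12, 15, 18, 21, 24, 27, 30, 33, 36, 39, 42}, so |A + A| = 13.
K = |A + A| / |A| = 13/7 (already in lowest terms) ≈ 1.8571.
Reference: AP of size 7 gives K = 13/7 ≈ 1.8571; a fully generic set of size 7 gives K ≈ 4.0000.

|A| = 7, |A + A| = 13, K = 13/7.


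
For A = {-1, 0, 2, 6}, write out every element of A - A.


A - A = {a - a' : a, a' ∈ A}.
Compute a - a' for each ordered pair (a, a'):
a = -1: -1--1=0, -1-0=-1, -1-2=-3, -1-6=-7
a = 0: 0--1=1, 0-0=0, 0-2=-2, 0-6=-6
a = 2: 2--1=3, 2-0=2, 2-2=0, 2-6=-4
a = 6: 6--1=7, 6-0=6, 6-2=4, 6-6=0
Collecting distinct values (and noting 0 appears from a-a):
A - A = {-7, -6, -4, -3, -2, -1, 0, 1, 2, 3, 4, 6, 7}
|A - A| = 13

A - A = {-7, -6, -4, -3, -2, -1, 0, 1, 2, 3, 4, 6, 7}


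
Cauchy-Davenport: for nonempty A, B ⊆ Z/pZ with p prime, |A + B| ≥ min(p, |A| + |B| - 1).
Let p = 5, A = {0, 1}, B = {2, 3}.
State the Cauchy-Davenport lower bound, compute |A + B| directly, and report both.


Cauchy-Davenport: |A + B| ≥ min(p, |A| + |B| - 1) for A, B nonempty in Z/pZ.
|A| = 2, |B| = 2, p = 5.
CD lower bound = min(5, 2 + 2 - 1) = min(5, 3) = 3.
Compute A + B mod 5 directly:
a = 0: 0+2=2, 0+3=3
a = 1: 1+2=3, 1+3=4
A + B = {2, 3, 4}, so |A + B| = 3.
Verify: 3 ≥ 3? Yes ✓.

CD lower bound = 3, actual |A + B| = 3.


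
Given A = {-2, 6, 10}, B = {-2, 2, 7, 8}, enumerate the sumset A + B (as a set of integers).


A + B = {a + b : a ∈ A, b ∈ B}.
Enumerate all |A|·|B| = 3·4 = 12 pairs (a, b) and collect distinct sums.
a = -2: -2+-2=-4, -2+2=0, -2+7=5, -2+8=6
a = 6: 6+-2=4, 6+2=8, 6+7=13, 6+8=14
a = 10: 10+-2=8, 10+2=12, 10+7=17, 10+8=18
Collecting distinct sums: A + B = {-4, 0, 4, 5, 6, 8, 12, 13, 14, 17, 18}
|A + B| = 11

A + B = {-4, 0, 4, 5, 6, 8, 12, 13, 14, 17, 18}


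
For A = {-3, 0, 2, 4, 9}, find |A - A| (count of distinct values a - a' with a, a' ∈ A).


A - A = {a - a' : a, a' ∈ A}; |A| = 5.
Bounds: 2|A|-1 ≤ |A - A| ≤ |A|² - |A| + 1, i.e. 9 ≤ |A - A| ≤ 21.
Note: 0 ∈ A - A always (from a - a). The set is symmetric: if d ∈ A - A then -d ∈ A - A.
Enumerate nonzero differences d = a - a' with a > a' (then include -d):
Positive differences: {2, 3, 4, 5, 7, 9, 12}
Full difference set: {0} ∪ (positive diffs) ∪ (negative diffs).
|A - A| = 1 + 2·7 = 15 (matches direct enumeration: 15).

|A - A| = 15


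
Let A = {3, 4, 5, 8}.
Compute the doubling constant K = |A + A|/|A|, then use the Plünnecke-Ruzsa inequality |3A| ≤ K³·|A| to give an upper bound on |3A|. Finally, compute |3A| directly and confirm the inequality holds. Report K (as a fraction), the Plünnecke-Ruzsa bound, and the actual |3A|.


|A| = 4.
Step 1: Compute A + A by enumerating all 16 pairs.
A + A = {6, 7, 8, 9, 10, 11, 12, 13, 16}, so |A + A| = 9.
Step 2: Doubling constant K = |A + A|/|A| = 9/4 = 9/4 ≈ 2.2500.
Step 3: Plünnecke-Ruzsa gives |3A| ≤ K³·|A| = (2.2500)³ · 4 ≈ 45.5625.
Step 4: Compute 3A = A + A + A directly by enumerating all triples (a,b,c) ∈ A³; |3A| = 14.
Step 5: Check 14 ≤ 45.5625? Yes ✓.

K = 9/4, Plünnecke-Ruzsa bound K³|A| ≈ 45.5625, |3A| = 14, inequality holds.


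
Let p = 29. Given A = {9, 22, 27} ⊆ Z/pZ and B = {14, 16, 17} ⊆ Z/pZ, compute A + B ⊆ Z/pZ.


Work in Z/29Z: reduce every sum a + b modulo 29.
Enumerate all 9 pairs:
a = 9: 9+14=23, 9+16=25, 9+17=26
a = 22: 22+14=7, 22+16=9, 22+17=10
a = 27: 27+14=12, 27+16=14, 27+17=15
Distinct residues collected: {7, 9, 10, 12, 14, 15, 23, 25, 26}
|A + B| = 9 (out of 29 total residues).

A + B = {7, 9, 10, 12, 14, 15, 23, 25, 26}


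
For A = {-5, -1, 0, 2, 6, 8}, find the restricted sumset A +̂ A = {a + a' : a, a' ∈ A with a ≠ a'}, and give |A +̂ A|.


Restricted sumset: A +̂ A = {a + a' : a ∈ A, a' ∈ A, a ≠ a'}.
Equivalently, take A + A and drop any sum 2a that is achievable ONLY as a + a for a ∈ A (i.e. sums representable only with equal summands).
Enumerate pairs (a, a') with a < a' (symmetric, so each unordered pair gives one sum; this covers all a ≠ a'):
  -5 + -1 = -6
  -5 + 0 = -5
  -5 + 2 = -3
  -5 + 6 = 1
  -5 + 8 = 3
  -1 + 0 = -1
  -1 + 2 = 1
  -1 + 6 = 5
  -1 + 8 = 7
  0 + 2 = 2
  0 + 6 = 6
  0 + 8 = 8
  2 + 6 = 8
  2 + 8 = 10
  6 + 8 = 14
Collected distinct sums: {-6, -5, -3, -1, 1, 2, 3, 5, 6, 7, 8, 10, 14}
|A +̂ A| = 13
(Reference bound: |A +̂ A| ≥ 2|A| - 3 for |A| ≥ 2, with |A| = 6 giving ≥ 9.)

|A +̂ A| = 13


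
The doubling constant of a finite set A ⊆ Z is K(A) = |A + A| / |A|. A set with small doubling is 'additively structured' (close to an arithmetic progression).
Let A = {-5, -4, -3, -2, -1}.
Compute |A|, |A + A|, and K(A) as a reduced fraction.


|A| = 5.
Compute A + A by enumerating all 25 pairs.
A + A = {-10, -9, -8, -7, -6, -5, -4, -3, -2}, so |A + A| = 9.
K = |A + A| / |A| = 9/5 (already in lowest terms) ≈ 1.8000.
Reference: AP of size 5 gives K = 9/5 ≈ 1.8000; a fully generic set of size 5 gives K ≈ 3.0000.

|A| = 5, |A + A| = 9, K = 9/5.


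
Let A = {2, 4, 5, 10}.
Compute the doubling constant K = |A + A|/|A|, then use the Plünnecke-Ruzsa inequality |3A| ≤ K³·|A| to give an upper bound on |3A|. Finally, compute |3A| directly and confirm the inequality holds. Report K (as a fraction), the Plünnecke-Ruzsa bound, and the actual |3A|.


|A| = 4.
Step 1: Compute A + A by enumerating all 16 pairs.
A + A = {4, 6, 7, 8, 9, 10, 12, 14, 15, 20}, so |A + A| = 10.
Step 2: Doubling constant K = |A + A|/|A| = 10/4 = 10/4 ≈ 2.5000.
Step 3: Plünnecke-Ruzsa gives |3A| ≤ K³·|A| = (2.5000)³ · 4 ≈ 62.5000.
Step 4: Compute 3A = A + A + A directly by enumerating all triples (a,b,c) ∈ A³; |3A| = 18.
Step 5: Check 18 ≤ 62.5000? Yes ✓.

K = 10/4, Plünnecke-Ruzsa bound K³|A| ≈ 62.5000, |3A| = 18, inequality holds.


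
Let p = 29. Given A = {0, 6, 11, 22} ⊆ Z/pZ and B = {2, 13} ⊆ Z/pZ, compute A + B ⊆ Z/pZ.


Work in Z/29Z: reduce every sum a + b modulo 29.
Enumerate all 8 pairs:
a = 0: 0+2=2, 0+13=13
a = 6: 6+2=8, 6+13=19
a = 11: 11+2=13, 11+13=24
a = 22: 22+2=24, 22+13=6
Distinct residues collected: {2, 6, 8, 13, 19, 24}
|A + B| = 6 (out of 29 total residues).

A + B = {2, 6, 8, 13, 19, 24}


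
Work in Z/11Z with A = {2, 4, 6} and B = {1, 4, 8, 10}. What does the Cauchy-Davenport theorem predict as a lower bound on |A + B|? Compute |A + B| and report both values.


Cauchy-Davenport: |A + B| ≥ min(p, |A| + |B| - 1) for A, B nonempty in Z/pZ.
|A| = 3, |B| = 4, p = 11.
CD lower bound = min(11, 3 + 4 - 1) = min(11, 6) = 6.
Compute A + B mod 11 directly:
a = 2: 2+1=3, 2+4=6, 2+8=10, 2+10=1
a = 4: 4+1=5, 4+4=8, 4+8=1, 4+10=3
a = 6: 6+1=7, 6+4=10, 6+8=3, 6+10=5
A + B = {1, 3, 5, 6, 7, 8, 10}, so |A + B| = 7.
Verify: 7 ≥ 6? Yes ✓.

CD lower bound = 6, actual |A + B| = 7.


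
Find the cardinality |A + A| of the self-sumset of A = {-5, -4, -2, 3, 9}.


A + A = {a + a' : a, a' ∈ A}; |A| = 5.
General bounds: 2|A| - 1 ≤ |A + A| ≤ |A|(|A|+1)/2, i.e. 9 ≤ |A + A| ≤ 15.
Lower bound 2|A|-1 is attained iff A is an arithmetic progression.
Enumerate sums a + a' for a ≤ a' (symmetric, so this suffices):
a = -5: -5+-5=-10, -5+-4=-9, -5+-2=-7, -5+3=-2, -5+9=4
a = -4: -4+-4=-8, -4+-2=-6, -4+3=-1, -4+9=5
a = -2: -2+-2=-4, -2+3=1, -2+9=7
a = 3: 3+3=6, 3+9=12
a = 9: 9+9=18
Distinct sums: {-10, -9, -8, -7, -6, -4, -2, -1, 1, 4, 5, 6, 7, 12, 18}
|A + A| = 15

|A + A| = 15


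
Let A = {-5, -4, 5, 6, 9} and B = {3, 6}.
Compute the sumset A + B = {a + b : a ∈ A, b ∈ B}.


A + B = {a + b : a ∈ A, b ∈ B}.
Enumerate all |A|·|B| = 5·2 = 10 pairs (a, b) and collect distinct sums.
a = -5: -5+3=-2, -5+6=1
a = -4: -4+3=-1, -4+6=2
a = 5: 5+3=8, 5+6=11
a = 6: 6+3=9, 6+6=12
a = 9: 9+3=12, 9+6=15
Collecting distinct sums: A + B = {-2, -1, 1, 2, 8, 9, 11, 12, 15}
|A + B| = 9

A + B = {-2, -1, 1, 2, 8, 9, 11, 12, 15}


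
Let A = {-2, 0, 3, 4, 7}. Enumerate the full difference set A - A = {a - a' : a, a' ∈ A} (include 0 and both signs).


A - A = {a - a' : a, a' ∈ A}.
Compute a - a' for each ordered pair (a, a'):
a = -2: -2--2=0, -2-0=-2, -2-3=-5, -2-4=-6, -2-7=-9
a = 0: 0--2=2, 0-0=0, 0-3=-3, 0-4=-4, 0-7=-7
a = 3: 3--2=5, 3-0=3, 3-3=0, 3-4=-1, 3-7=-4
a = 4: 4--2=6, 4-0=4, 4-3=1, 4-4=0, 4-7=-3
a = 7: 7--2=9, 7-0=7, 7-3=4, 7-4=3, 7-7=0
Collecting distinct values (and noting 0 appears from a-a):
A - A = {-9, -7, -6, -5, -4, -3, -2, -1, 0, 1, 2, 3, 4, 5, 6, 7, 9}
|A - A| = 17

A - A = {-9, -7, -6, -5, -4, -3, -2, -1, 0, 1, 2, 3, 4, 5, 6, 7, 9}


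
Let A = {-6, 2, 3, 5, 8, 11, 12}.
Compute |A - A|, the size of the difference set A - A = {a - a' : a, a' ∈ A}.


A - A = {a - a' : a, a' ∈ A}; |A| = 7.
Bounds: 2|A|-1 ≤ |A - A| ≤ |A|² - |A| + 1, i.e. 13 ≤ |A - A| ≤ 43.
Note: 0 ∈ A - A always (from a - a). The set is symmetric: if d ∈ A - A then -d ∈ A - A.
Enumerate nonzero differences d = a - a' with a > a' (then include -d):
Positive differences: {1, 2, 3, 4, 5, 6, 7, 8, 9, 10, 11, 14, 17, 18}
Full difference set: {0} ∪ (positive diffs) ∪ (negative diffs).
|A - A| = 1 + 2·14 = 29 (matches direct enumeration: 29).

|A - A| = 29


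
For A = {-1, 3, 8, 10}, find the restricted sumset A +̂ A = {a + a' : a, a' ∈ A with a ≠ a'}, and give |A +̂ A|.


Restricted sumset: A +̂ A = {a + a' : a ∈ A, a' ∈ A, a ≠ a'}.
Equivalently, take A + A and drop any sum 2a that is achievable ONLY as a + a for a ∈ A (i.e. sums representable only with equal summands).
Enumerate pairs (a, a') with a < a' (symmetric, so each unordered pair gives one sum; this covers all a ≠ a'):
  -1 + 3 = 2
  -1 + 8 = 7
  -1 + 10 = 9
  3 + 8 = 11
  3 + 10 = 13
  8 + 10 = 18
Collected distinct sums: {2, 7, 9, 11, 13, 18}
|A +̂ A| = 6
(Reference bound: |A +̂ A| ≥ 2|A| - 3 for |A| ≥ 2, with |A| = 4 giving ≥ 5.)

|A +̂ A| = 6


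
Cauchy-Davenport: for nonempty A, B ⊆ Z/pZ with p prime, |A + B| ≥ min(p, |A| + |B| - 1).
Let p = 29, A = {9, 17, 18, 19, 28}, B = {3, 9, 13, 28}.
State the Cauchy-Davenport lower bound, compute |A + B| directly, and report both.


Cauchy-Davenport: |A + B| ≥ min(p, |A| + |B| - 1) for A, B nonempty in Z/pZ.
|A| = 5, |B| = 4, p = 29.
CD lower bound = min(29, 5 + 4 - 1) = min(29, 8) = 8.
Compute A + B mod 29 directly:
a = 9: 9+3=12, 9+9=18, 9+13=22, 9+28=8
a = 17: 17+3=20, 17+9=26, 17+13=1, 17+28=16
a = 18: 18+3=21, 18+9=27, 18+13=2, 18+28=17
a = 19: 19+3=22, 19+9=28, 19+13=3, 19+28=18
a = 28: 28+3=2, 28+9=8, 28+13=12, 28+28=27
A + B = {1, 2, 3, 8, 12, 16, 17, 18, 20, 21, 22, 26, 27, 28}, so |A + B| = 14.
Verify: 14 ≥ 8? Yes ✓.

CD lower bound = 8, actual |A + B| = 14.


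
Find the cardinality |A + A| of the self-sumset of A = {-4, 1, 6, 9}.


A + A = {a + a' : a, a' ∈ A}; |A| = 4.
General bounds: 2|A| - 1 ≤ |A + A| ≤ |A|(|A|+1)/2, i.e. 7 ≤ |A + A| ≤ 10.
Lower bound 2|A|-1 is attained iff A is an arithmetic progression.
Enumerate sums a + a' for a ≤ a' (symmetric, so this suffices):
a = -4: -4+-4=-8, -4+1=-3, -4+6=2, -4+9=5
a = 1: 1+1=2, 1+6=7, 1+9=10
a = 6: 6+6=12, 6+9=15
a = 9: 9+9=18
Distinct sums: {-8, -3, 2, 5, 7, 10, 12, 15, 18}
|A + A| = 9

|A + A| = 9


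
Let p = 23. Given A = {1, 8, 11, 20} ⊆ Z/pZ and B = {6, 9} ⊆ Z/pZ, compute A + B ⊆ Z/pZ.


Work in Z/23Z: reduce every sum a + b modulo 23.
Enumerate all 8 pairs:
a = 1: 1+6=7, 1+9=10
a = 8: 8+6=14, 8+9=17
a = 11: 11+6=17, 11+9=20
a = 20: 20+6=3, 20+9=6
Distinct residues collected: {3, 6, 7, 10, 14, 17, 20}
|A + B| = 7 (out of 23 total residues).

A + B = {3, 6, 7, 10, 14, 17, 20}


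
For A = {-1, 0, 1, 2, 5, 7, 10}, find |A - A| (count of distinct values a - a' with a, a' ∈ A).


A - A = {a - a' : a, a' ∈ A}; |A| = 7.
Bounds: 2|A|-1 ≤ |A - A| ≤ |A|² - |A| + 1, i.e. 13 ≤ |A - A| ≤ 43.
Note: 0 ∈ A - A always (from a - a). The set is symmetric: if d ∈ A - A then -d ∈ A - A.
Enumerate nonzero differences d = a - a' with a > a' (then include -d):
Positive differences: {1, 2, 3, 4, 5, 6, 7, 8, 9, 10, 11}
Full difference set: {0} ∪ (positive diffs) ∪ (negative diffs).
|A - A| = 1 + 2·11 = 23 (matches direct enumeration: 23).

|A - A| = 23


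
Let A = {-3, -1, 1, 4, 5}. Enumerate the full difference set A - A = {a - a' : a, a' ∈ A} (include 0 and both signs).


A - A = {a - a' : a, a' ∈ A}.
Compute a - a' for each ordered pair (a, a'):
a = -3: -3--3=0, -3--1=-2, -3-1=-4, -3-4=-7, -3-5=-8
a = -1: -1--3=2, -1--1=0, -1-1=-2, -1-4=-5, -1-5=-6
a = 1: 1--3=4, 1--1=2, 1-1=0, 1-4=-3, 1-5=-4
a = 4: 4--3=7, 4--1=5, 4-1=3, 4-4=0, 4-5=-1
a = 5: 5--3=8, 5--1=6, 5-1=4, 5-4=1, 5-5=0
Collecting distinct values (and noting 0 appears from a-a):
A - A = {-8, -7, -6, -5, -4, -3, -2, -1, 0, 1, 2, 3, 4, 5, 6, 7, 8}
|A - A| = 17

A - A = {-8, -7, -6, -5, -4, -3, -2, -1, 0, 1, 2, 3, 4, 5, 6, 7, 8}


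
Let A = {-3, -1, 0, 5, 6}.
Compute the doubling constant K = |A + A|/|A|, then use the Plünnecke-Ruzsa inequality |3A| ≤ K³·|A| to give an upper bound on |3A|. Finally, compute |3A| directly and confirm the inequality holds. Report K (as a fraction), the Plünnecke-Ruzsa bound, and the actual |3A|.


|A| = 5.
Step 1: Compute A + A by enumerating all 25 pairs.
A + A = {-6, -4, -3, -2, -1, 0, 2, 3, 4, 5, 6, 10, 11, 12}, so |A + A| = 14.
Step 2: Doubling constant K = |A + A|/|A| = 14/5 = 14/5 ≈ 2.8000.
Step 3: Plünnecke-Ruzsa gives |3A| ≤ K³·|A| = (2.8000)³ · 5 ≈ 109.7600.
Step 4: Compute 3A = A + A + A directly by enumerating all triples (a,b,c) ∈ A³; |3A| = 25.
Step 5: Check 25 ≤ 109.7600? Yes ✓.

K = 14/5, Plünnecke-Ruzsa bound K³|A| ≈ 109.7600, |3A| = 25, inequality holds.


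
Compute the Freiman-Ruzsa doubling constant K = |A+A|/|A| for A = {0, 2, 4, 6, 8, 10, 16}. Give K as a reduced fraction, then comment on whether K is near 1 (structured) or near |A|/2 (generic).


|A| = 7.
Compute A + A by enumerating all 49 pairs.
A + A = {0, 2, 4, 6, 8, 10, 12, 14, 16, 18, 20, 22, 24, 26, 32}, so |A + A| = 15.
K = |A + A| / |A| = 15/7 (already in lowest terms) ≈ 2.1429.
Reference: AP of size 7 gives K = 13/7 ≈ 1.8571; a fully generic set of size 7 gives K ≈ 4.0000.

|A| = 7, |A + A| = 15, K = 15/7.


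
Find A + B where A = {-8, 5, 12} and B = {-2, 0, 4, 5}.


A + B = {a + b : a ∈ A, b ∈ B}.
Enumerate all |A|·|B| = 3·4 = 12 pairs (a, b) and collect distinct sums.
a = -8: -8+-2=-10, -8+0=-8, -8+4=-4, -8+5=-3
a = 5: 5+-2=3, 5+0=5, 5+4=9, 5+5=10
a = 12: 12+-2=10, 12+0=12, 12+4=16, 12+5=17
Collecting distinct sums: A + B = {-10, -8, -4, -3, 3, 5, 9, 10, 12, 16, 17}
|A + B| = 11

A + B = {-10, -8, -4, -3, 3, 5, 9, 10, 12, 16, 17}


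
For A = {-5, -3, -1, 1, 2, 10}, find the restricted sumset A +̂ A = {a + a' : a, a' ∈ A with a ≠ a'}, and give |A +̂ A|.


Restricted sumset: A +̂ A = {a + a' : a ∈ A, a' ∈ A, a ≠ a'}.
Equivalently, take A + A and drop any sum 2a that is achievable ONLY as a + a for a ∈ A (i.e. sums representable only with equal summands).
Enumerate pairs (a, a') with a < a' (symmetric, so each unordered pair gives one sum; this covers all a ≠ a'):
  -5 + -3 = -8
  -5 + -1 = -6
  -5 + 1 = -4
  -5 + 2 = -3
  -5 + 10 = 5
  -3 + -1 = -4
  -3 + 1 = -2
  -3 + 2 = -1
  -3 + 10 = 7
  -1 + 1 = 0
  -1 + 2 = 1
  -1 + 10 = 9
  1 + 2 = 3
  1 + 10 = 11
  2 + 10 = 12
Collected distinct sums: {-8, -6, -4, -3, -2, -1, 0, 1, 3, 5, 7, 9, 11, 12}
|A +̂ A| = 14
(Reference bound: |A +̂ A| ≥ 2|A| - 3 for |A| ≥ 2, with |A| = 6 giving ≥ 9.)

|A +̂ A| = 14


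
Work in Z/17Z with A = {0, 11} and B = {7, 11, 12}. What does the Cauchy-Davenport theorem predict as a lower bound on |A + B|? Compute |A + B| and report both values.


Cauchy-Davenport: |A + B| ≥ min(p, |A| + |B| - 1) for A, B nonempty in Z/pZ.
|A| = 2, |B| = 3, p = 17.
CD lower bound = min(17, 2 + 3 - 1) = min(17, 4) = 4.
Compute A + B mod 17 directly:
a = 0: 0+7=7, 0+11=11, 0+12=12
a = 11: 11+7=1, 11+11=5, 11+12=6
A + B = {1, 5, 6, 7, 11, 12}, so |A + B| = 6.
Verify: 6 ≥ 4? Yes ✓.

CD lower bound = 4, actual |A + B| = 6.


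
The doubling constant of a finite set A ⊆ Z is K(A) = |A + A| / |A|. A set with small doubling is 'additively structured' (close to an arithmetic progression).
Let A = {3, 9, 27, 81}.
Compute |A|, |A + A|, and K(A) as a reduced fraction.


|A| = 4.
Compute A + A by enumerating all 16 pairs.
A + A = {6, 12, 18, 30, 36, 54, 84, 90, 108, 162}, so |A + A| = 10.
K = |A + A| / |A| = 10/4 = 5/2 ≈ 2.5000.
Reference: AP of size 4 gives K = 7/4 ≈ 1.7500; a fully generic set of size 4 gives K ≈ 2.5000.

|A| = 4, |A + A| = 10, K = 10/4 = 5/2.


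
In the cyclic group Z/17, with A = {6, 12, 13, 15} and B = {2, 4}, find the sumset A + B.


Work in Z/17Z: reduce every sum a + b modulo 17.
Enumerate all 8 pairs:
a = 6: 6+2=8, 6+4=10
a = 12: 12+2=14, 12+4=16
a = 13: 13+2=15, 13+4=0
a = 15: 15+2=0, 15+4=2
Distinct residues collected: {0, 2, 8, 10, 14, 15, 16}
|A + B| = 7 (out of 17 total residues).

A + B = {0, 2, 8, 10, 14, 15, 16}


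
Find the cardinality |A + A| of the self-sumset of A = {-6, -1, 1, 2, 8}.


A + A = {a + a' : a, a' ∈ A}; |A| = 5.
General bounds: 2|A| - 1 ≤ |A + A| ≤ |A|(|A|+1)/2, i.e. 9 ≤ |A + A| ≤ 15.
Lower bound 2|A|-1 is attained iff A is an arithmetic progression.
Enumerate sums a + a' for a ≤ a' (symmetric, so this suffices):
a = -6: -6+-6=-12, -6+-1=-7, -6+1=-5, -6+2=-4, -6+8=2
a = -1: -1+-1=-2, -1+1=0, -1+2=1, -1+8=7
a = 1: 1+1=2, 1+2=3, 1+8=9
a = 2: 2+2=4, 2+8=10
a = 8: 8+8=16
Distinct sums: {-12, -7, -5, -4, -2, 0, 1, 2, 3, 4, 7, 9, 10, 16}
|A + A| = 14

|A + A| = 14


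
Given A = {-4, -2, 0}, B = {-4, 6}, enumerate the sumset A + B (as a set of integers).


A + B = {a + b : a ∈ A, b ∈ B}.
Enumerate all |A|·|B| = 3·2 = 6 pairs (a, b) and collect distinct sums.
a = -4: -4+-4=-8, -4+6=2
a = -2: -2+-4=-6, -2+6=4
a = 0: 0+-4=-4, 0+6=6
Collecting distinct sums: A + B = {-8, -6, -4, 2, 4, 6}
|A + B| = 6

A + B = {-8, -6, -4, 2, 4, 6}


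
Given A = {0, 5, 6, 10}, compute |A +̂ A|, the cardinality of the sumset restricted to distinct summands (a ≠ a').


Restricted sumset: A +̂ A = {a + a' : a ∈ A, a' ∈ A, a ≠ a'}.
Equivalently, take A + A and drop any sum 2a that is achievable ONLY as a + a for a ∈ A (i.e. sums representable only with equal summands).
Enumerate pairs (a, a') with a < a' (symmetric, so each unordered pair gives one sum; this covers all a ≠ a'):
  0 + 5 = 5
  0 + 6 = 6
  0 + 10 = 10
  5 + 6 = 11
  5 + 10 = 15
  6 + 10 = 16
Collected distinct sums: {5, 6, 10, 11, 15, 16}
|A +̂ A| = 6
(Reference bound: |A +̂ A| ≥ 2|A| - 3 for |A| ≥ 2, with |A| = 4 giving ≥ 5.)

|A +̂ A| = 6


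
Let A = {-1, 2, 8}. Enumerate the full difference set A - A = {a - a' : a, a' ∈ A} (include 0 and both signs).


A - A = {a - a' : a, a' ∈ A}.
Compute a - a' for each ordered pair (a, a'):
a = -1: -1--1=0, -1-2=-3, -1-8=-9
a = 2: 2--1=3, 2-2=0, 2-8=-6
a = 8: 8--1=9, 8-2=6, 8-8=0
Collecting distinct values (and noting 0 appears from a-a):
A - A = {-9, -6, -3, 0, 3, 6, 9}
|A - A| = 7

A - A = {-9, -6, -3, 0, 3, 6, 9}


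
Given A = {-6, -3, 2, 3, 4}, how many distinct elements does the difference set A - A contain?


A - A = {a - a' : a, a' ∈ A}; |A| = 5.
Bounds: 2|A|-1 ≤ |A - A| ≤ |A|² - |A| + 1, i.e. 9 ≤ |A - A| ≤ 21.
Note: 0 ∈ A - A always (from a - a). The set is symmetric: if d ∈ A - A then -d ∈ A - A.
Enumerate nonzero differences d = a - a' with a > a' (then include -d):
Positive differences: {1, 2, 3, 5, 6, 7, 8, 9, 10}
Full difference set: {0} ∪ (positive diffs) ∪ (negative diffs).
|A - A| = 1 + 2·9 = 19 (matches direct enumeration: 19).

|A - A| = 19


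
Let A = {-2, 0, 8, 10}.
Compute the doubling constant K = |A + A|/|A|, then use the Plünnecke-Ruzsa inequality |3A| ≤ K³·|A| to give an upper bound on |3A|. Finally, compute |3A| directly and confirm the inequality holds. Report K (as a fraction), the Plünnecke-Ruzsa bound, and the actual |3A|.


|A| = 4.
Step 1: Compute A + A by enumerating all 16 pairs.
A + A = {-4, -2, 0, 6, 8, 10, 16, 18, 20}, so |A + A| = 9.
Step 2: Doubling constant K = |A + A|/|A| = 9/4 = 9/4 ≈ 2.2500.
Step 3: Plünnecke-Ruzsa gives |3A| ≤ K³·|A| = (2.2500)³ · 4 ≈ 45.5625.
Step 4: Compute 3A = A + A + A directly by enumerating all triples (a,b,c) ∈ A³; |3A| = 16.
Step 5: Check 16 ≤ 45.5625? Yes ✓.

K = 9/4, Plünnecke-Ruzsa bound K³|A| ≈ 45.5625, |3A| = 16, inequality holds.


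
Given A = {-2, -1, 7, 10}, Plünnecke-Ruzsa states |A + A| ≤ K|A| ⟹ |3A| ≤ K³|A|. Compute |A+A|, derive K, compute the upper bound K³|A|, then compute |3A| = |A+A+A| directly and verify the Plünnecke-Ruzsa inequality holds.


|A| = 4.
Step 1: Compute A + A by enumerating all 16 pairs.
A + A = {-4, -3, -2, 5, 6, 8, 9, 14, 17, 20}, so |A + A| = 10.
Step 2: Doubling constant K = |A + A|/|A| = 10/4 = 10/4 ≈ 2.5000.
Step 3: Plünnecke-Ruzsa gives |3A| ≤ K³·|A| = (2.5000)³ · 4 ≈ 62.5000.
Step 4: Compute 3A = A + A + A directly by enumerating all triples (a,b,c) ∈ A³; |3A| = 20.
Step 5: Check 20 ≤ 62.5000? Yes ✓.

K = 10/4, Plünnecke-Ruzsa bound K³|A| ≈ 62.5000, |3A| = 20, inequality holds.


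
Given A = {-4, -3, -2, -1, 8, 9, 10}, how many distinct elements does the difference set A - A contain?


A - A = {a - a' : a, a' ∈ A}; |A| = 7.
Bounds: 2|A|-1 ≤ |A - A| ≤ |A|² - |A| + 1, i.e. 13 ≤ |A - A| ≤ 43.
Note: 0 ∈ A - A always (from a - a). The set is symmetric: if d ∈ A - A then -d ∈ A - A.
Enumerate nonzero differences d = a - a' with a > a' (then include -d):
Positive differences: {1, 2, 3, 9, 10, 11, 12, 13, 14}
Full difference set: {0} ∪ (positive diffs) ∪ (negative diffs).
|A - A| = 1 + 2·9 = 19 (matches direct enumeration: 19).

|A - A| = 19


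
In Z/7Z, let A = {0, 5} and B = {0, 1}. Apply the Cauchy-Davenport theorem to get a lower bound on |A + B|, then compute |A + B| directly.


Cauchy-Davenport: |A + B| ≥ min(p, |A| + |B| - 1) for A, B nonempty in Z/pZ.
|A| = 2, |B| = 2, p = 7.
CD lower bound = min(7, 2 + 2 - 1) = min(7, 3) = 3.
Compute A + B mod 7 directly:
a = 0: 0+0=0, 0+1=1
a = 5: 5+0=5, 5+1=6
A + B = {0, 1, 5, 6}, so |A + B| = 4.
Verify: 4 ≥ 3? Yes ✓.

CD lower bound = 3, actual |A + B| = 4.


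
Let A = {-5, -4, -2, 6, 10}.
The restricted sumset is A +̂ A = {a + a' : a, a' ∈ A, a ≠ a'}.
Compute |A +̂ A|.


Restricted sumset: A +̂ A = {a + a' : a ∈ A, a' ∈ A, a ≠ a'}.
Equivalently, take A + A and drop any sum 2a that is achievable ONLY as a + a for a ∈ A (i.e. sums representable only with equal summands).
Enumerate pairs (a, a') with a < a' (symmetric, so each unordered pair gives one sum; this covers all a ≠ a'):
  -5 + -4 = -9
  -5 + -2 = -7
  -5 + 6 = 1
  -5 + 10 = 5
  -4 + -2 = -6
  -4 + 6 = 2
  -4 + 10 = 6
  -2 + 6 = 4
  -2 + 10 = 8
  6 + 10 = 16
Collected distinct sums: {-9, -7, -6, 1, 2, 4, 5, 6, 8, 16}
|A +̂ A| = 10
(Reference bound: |A +̂ A| ≥ 2|A| - 3 for |A| ≥ 2, with |A| = 5 giving ≥ 7.)

|A +̂ A| = 10


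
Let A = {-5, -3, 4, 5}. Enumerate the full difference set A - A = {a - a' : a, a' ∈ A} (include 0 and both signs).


A - A = {a - a' : a, a' ∈ A}.
Compute a - a' for each ordered pair (a, a'):
a = -5: -5--5=0, -5--3=-2, -5-4=-9, -5-5=-10
a = -3: -3--5=2, -3--3=0, -3-4=-7, -3-5=-8
a = 4: 4--5=9, 4--3=7, 4-4=0, 4-5=-1
a = 5: 5--5=10, 5--3=8, 5-4=1, 5-5=0
Collecting distinct values (and noting 0 appears from a-a):
A - A = {-10, -9, -8, -7, -2, -1, 0, 1, 2, 7, 8, 9, 10}
|A - A| = 13

A - A = {-10, -9, -8, -7, -2, -1, 0, 1, 2, 7, 8, 9, 10}


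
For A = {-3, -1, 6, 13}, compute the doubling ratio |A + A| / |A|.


|A| = 4.
Compute A + A by enumerating all 16 pairs.
A + A = {-6, -4, -2, 3, 5, 10, 12, 19, 26}, so |A + A| = 9.
K = |A + A| / |A| = 9/4 (already in lowest terms) ≈ 2.2500.
Reference: AP of size 4 gives K = 7/4 ≈ 1.7500; a fully generic set of size 4 gives K ≈ 2.5000.

|A| = 4, |A + A| = 9, K = 9/4.


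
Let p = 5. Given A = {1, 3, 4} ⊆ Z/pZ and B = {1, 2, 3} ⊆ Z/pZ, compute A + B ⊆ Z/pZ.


Work in Z/5Z: reduce every sum a + b modulo 5.
Enumerate all 9 pairs:
a = 1: 1+1=2, 1+2=3, 1+3=4
a = 3: 3+1=4, 3+2=0, 3+3=1
a = 4: 4+1=0, 4+2=1, 4+3=2
Distinct residues collected: {0, 1, 2, 3, 4}
|A + B| = 5 (out of 5 total residues).

A + B = {0, 1, 2, 3, 4}


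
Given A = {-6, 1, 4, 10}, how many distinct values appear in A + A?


A + A = {a + a' : a, a' ∈ A}; |A| = 4.
General bounds: 2|A| - 1 ≤ |A + A| ≤ |A|(|A|+1)/2, i.e. 7 ≤ |A + A| ≤ 10.
Lower bound 2|A|-1 is attained iff A is an arithmetic progression.
Enumerate sums a + a' for a ≤ a' (symmetric, so this suffices):
a = -6: -6+-6=-12, -6+1=-5, -6+4=-2, -6+10=4
a = 1: 1+1=2, 1+4=5, 1+10=11
a = 4: 4+4=8, 4+10=14
a = 10: 10+10=20
Distinct sums: {-12, -5, -2, 2, 4, 5, 8, 11, 14, 20}
|A + A| = 10

|A + A| = 10


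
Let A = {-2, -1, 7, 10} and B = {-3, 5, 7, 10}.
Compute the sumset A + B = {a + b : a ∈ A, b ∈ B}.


A + B = {a + b : a ∈ A, b ∈ B}.
Enumerate all |A|·|B| = 4·4 = 16 pairs (a, b) and collect distinct sums.
a = -2: -2+-3=-5, -2+5=3, -2+7=5, -2+10=8
a = -1: -1+-3=-4, -1+5=4, -1+7=6, -1+10=9
a = 7: 7+-3=4, 7+5=12, 7+7=14, 7+10=17
a = 10: 10+-3=7, 10+5=15, 10+7=17, 10+10=20
Collecting distinct sums: A + B = {-5, -4, 3, 4, 5, 6, 7, 8, 9, 12, 14, 15, 17, 20}
|A + B| = 14

A + B = {-5, -4, 3, 4, 5, 6, 7, 8, 9, 12, 14, 15, 17, 20}


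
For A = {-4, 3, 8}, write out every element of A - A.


A - A = {a - a' : a, a' ∈ A}.
Compute a - a' for each ordered pair (a, a'):
a = -4: -4--4=0, -4-3=-7, -4-8=-12
a = 3: 3--4=7, 3-3=0, 3-8=-5
a = 8: 8--4=12, 8-3=5, 8-8=0
Collecting distinct values (and noting 0 appears from a-a):
A - A = {-12, -7, -5, 0, 5, 7, 12}
|A - A| = 7

A - A = {-12, -7, -5, 0, 5, 7, 12}


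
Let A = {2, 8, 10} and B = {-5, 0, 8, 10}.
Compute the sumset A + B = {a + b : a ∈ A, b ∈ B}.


A + B = {a + b : a ∈ A, b ∈ B}.
Enumerate all |A|·|B| = 3·4 = 12 pairs (a, b) and collect distinct sums.
a = 2: 2+-5=-3, 2+0=2, 2+8=10, 2+10=12
a = 8: 8+-5=3, 8+0=8, 8+8=16, 8+10=18
a = 10: 10+-5=5, 10+0=10, 10+8=18, 10+10=20
Collecting distinct sums: A + B = {-3, 2, 3, 5, 8, 10, 12, 16, 18, 20}
|A + B| = 10

A + B = {-3, 2, 3, 5, 8, 10, 12, 16, 18, 20}


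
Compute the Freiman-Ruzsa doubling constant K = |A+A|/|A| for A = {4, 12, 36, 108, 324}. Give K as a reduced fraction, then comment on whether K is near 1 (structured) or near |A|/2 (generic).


|A| = 5.
Compute A + A by enumerating all 25 pairs.
A + A = {8, 16, 24, 40, 48, 72, 112, 120, 144, 216, 328, 336, 360, 432, 648}, so |A + A| = 15.
K = |A + A| / |A| = 15/5 = 3/1 ≈ 3.0000.
Reference: AP of size 5 gives K = 9/5 ≈ 1.8000; a fully generic set of size 5 gives K ≈ 3.0000.

|A| = 5, |A + A| = 15, K = 15/5 = 3/1.


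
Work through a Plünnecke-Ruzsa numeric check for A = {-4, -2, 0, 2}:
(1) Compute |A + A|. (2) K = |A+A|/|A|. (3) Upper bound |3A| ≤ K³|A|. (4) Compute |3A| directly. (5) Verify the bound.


|A| = 4.
Step 1: Compute A + A by enumerating all 16 pairs.
A + A = {-8, -6, -4, -2, 0, 2, 4}, so |A + A| = 7.
Step 2: Doubling constant K = |A + A|/|A| = 7/4 = 7/4 ≈ 1.7500.
Step 3: Plünnecke-Ruzsa gives |3A| ≤ K³·|A| = (1.7500)³ · 4 ≈ 21.4375.
Step 4: Compute 3A = A + A + A directly by enumerating all triples (a,b,c) ∈ A³; |3A| = 10.
Step 5: Check 10 ≤ 21.4375? Yes ✓.

K = 7/4, Plünnecke-Ruzsa bound K³|A| ≈ 21.4375, |3A| = 10, inequality holds.


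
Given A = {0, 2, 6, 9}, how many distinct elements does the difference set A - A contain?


A - A = {a - a' : a, a' ∈ A}; |A| = 4.
Bounds: 2|A|-1 ≤ |A - A| ≤ |A|² - |A| + 1, i.e. 7 ≤ |A - A| ≤ 13.
Note: 0 ∈ A - A always (from a - a). The set is symmetric: if d ∈ A - A then -d ∈ A - A.
Enumerate nonzero differences d = a - a' with a > a' (then include -d):
Positive differences: {2, 3, 4, 6, 7, 9}
Full difference set: {0} ∪ (positive diffs) ∪ (negative diffs).
|A - A| = 1 + 2·6 = 13 (matches direct enumeration: 13).

|A - A| = 13


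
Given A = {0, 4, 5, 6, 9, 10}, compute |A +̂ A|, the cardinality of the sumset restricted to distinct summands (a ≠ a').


Restricted sumset: A +̂ A = {a + a' : a ∈ A, a' ∈ A, a ≠ a'}.
Equivalently, take A + A and drop any sum 2a that is achievable ONLY as a + a for a ∈ A (i.e. sums representable only with equal summands).
Enumerate pairs (a, a') with a < a' (symmetric, so each unordered pair gives one sum; this covers all a ≠ a'):
  0 + 4 = 4
  0 + 5 = 5
  0 + 6 = 6
  0 + 9 = 9
  0 + 10 = 10
  4 + 5 = 9
  4 + 6 = 10
  4 + 9 = 13
  4 + 10 = 14
  5 + 6 = 11
  5 + 9 = 14
  5 + 10 = 15
  6 + 9 = 15
  6 + 10 = 16
  9 + 10 = 19
Collected distinct sums: {4, 5, 6, 9, 10, 11, 13, 14, 15, 16, 19}
|A +̂ A| = 11
(Reference bound: |A +̂ A| ≥ 2|A| - 3 for |A| ≥ 2, with |A| = 6 giving ≥ 9.)

|A +̂ A| = 11


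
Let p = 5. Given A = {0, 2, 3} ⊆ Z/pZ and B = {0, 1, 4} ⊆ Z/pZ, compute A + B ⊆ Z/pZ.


Work in Z/5Z: reduce every sum a + b modulo 5.
Enumerate all 9 pairs:
a = 0: 0+0=0, 0+1=1, 0+4=4
a = 2: 2+0=2, 2+1=3, 2+4=1
a = 3: 3+0=3, 3+1=4, 3+4=2
Distinct residues collected: {0, 1, 2, 3, 4}
|A + B| = 5 (out of 5 total residues).

A + B = {0, 1, 2, 3, 4}


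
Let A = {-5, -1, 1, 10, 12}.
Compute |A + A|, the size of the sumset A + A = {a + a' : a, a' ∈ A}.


A + A = {a + a' : a, a' ∈ A}; |A| = 5.
General bounds: 2|A| - 1 ≤ |A + A| ≤ |A|(|A|+1)/2, i.e. 9 ≤ |A + A| ≤ 15.
Lower bound 2|A|-1 is attained iff A is an arithmetic progression.
Enumerate sums a + a' for a ≤ a' (symmetric, so this suffices):
a = -5: -5+-5=-10, -5+-1=-6, -5+1=-4, -5+10=5, -5+12=7
a = -1: -1+-1=-2, -1+1=0, -1+10=9, -1+12=11
a = 1: 1+1=2, 1+10=11, 1+12=13
a = 10: 10+10=20, 10+12=22
a = 12: 12+12=24
Distinct sums: {-10, -6, -4, -2, 0, 2, 5, 7, 9, 11, 13, 20, 22, 24}
|A + A| = 14

|A + A| = 14


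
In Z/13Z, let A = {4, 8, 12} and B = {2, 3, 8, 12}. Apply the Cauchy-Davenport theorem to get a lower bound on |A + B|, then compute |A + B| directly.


Cauchy-Davenport: |A + B| ≥ min(p, |A| + |B| - 1) for A, B nonempty in Z/pZ.
|A| = 3, |B| = 4, p = 13.
CD lower bound = min(13, 3 + 4 - 1) = min(13, 6) = 6.
Compute A + B mod 13 directly:
a = 4: 4+2=6, 4+3=7, 4+8=12, 4+12=3
a = 8: 8+2=10, 8+3=11, 8+8=3, 8+12=7
a = 12: 12+2=1, 12+3=2, 12+8=7, 12+12=11
A + B = {1, 2, 3, 6, 7, 10, 11, 12}, so |A + B| = 8.
Verify: 8 ≥ 6? Yes ✓.

CD lower bound = 6, actual |A + B| = 8.


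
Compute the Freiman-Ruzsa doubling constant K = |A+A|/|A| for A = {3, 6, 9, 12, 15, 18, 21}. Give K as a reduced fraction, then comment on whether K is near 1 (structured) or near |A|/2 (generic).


|A| = 7.
Compute A + A by enumerating all 49 pairs.
A + A = {6, 9, 12, 15, 18, 21, 24, 27, 30, 33, 36, 39, 42}, so |A + A| = 13.
K = |A + A| / |A| = 13/7 (already in lowest terms) ≈ 1.8571.
Reference: AP of size 7 gives K = 13/7 ≈ 1.8571; a fully generic set of size 7 gives K ≈ 4.0000.

|A| = 7, |A + A| = 13, K = 13/7.


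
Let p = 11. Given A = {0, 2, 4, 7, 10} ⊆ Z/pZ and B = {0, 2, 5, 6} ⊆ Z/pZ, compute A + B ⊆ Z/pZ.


Work in Z/11Z: reduce every sum a + b modulo 11.
Enumerate all 20 pairs:
a = 0: 0+0=0, 0+2=2, 0+5=5, 0+6=6
a = 2: 2+0=2, 2+2=4, 2+5=7, 2+6=8
a = 4: 4+0=4, 4+2=6, 4+5=9, 4+6=10
a = 7: 7+0=7, 7+2=9, 7+5=1, 7+6=2
a = 10: 10+0=10, 10+2=1, 10+5=4, 10+6=5
Distinct residues collected: {0, 1, 2, 4, 5, 6, 7, 8, 9, 10}
|A + B| = 10 (out of 11 total residues).

A + B = {0, 1, 2, 4, 5, 6, 7, 8, 9, 10}


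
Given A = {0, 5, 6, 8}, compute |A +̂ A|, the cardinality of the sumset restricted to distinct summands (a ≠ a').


Restricted sumset: A +̂ A = {a + a' : a ∈ A, a' ∈ A, a ≠ a'}.
Equivalently, take A + A and drop any sum 2a that is achievable ONLY as a + a for a ∈ A (i.e. sums representable only with equal summands).
Enumerate pairs (a, a') with a < a' (symmetric, so each unordered pair gives one sum; this covers all a ≠ a'):
  0 + 5 = 5
  0 + 6 = 6
  0 + 8 = 8
  5 + 6 = 11
  5 + 8 = 13
  6 + 8 = 14
Collected distinct sums: {5, 6, 8, 11, 13, 14}
|A +̂ A| = 6
(Reference bound: |A +̂ A| ≥ 2|A| - 3 for |A| ≥ 2, with |A| = 4 giving ≥ 5.)

|A +̂ A| = 6


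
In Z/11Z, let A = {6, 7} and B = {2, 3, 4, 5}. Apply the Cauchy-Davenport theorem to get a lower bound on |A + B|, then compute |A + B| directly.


Cauchy-Davenport: |A + B| ≥ min(p, |A| + |B| - 1) for A, B nonempty in Z/pZ.
|A| = 2, |B| = 4, p = 11.
CD lower bound = min(11, 2 + 4 - 1) = min(11, 5) = 5.
Compute A + B mod 11 directly:
a = 6: 6+2=8, 6+3=9, 6+4=10, 6+5=0
a = 7: 7+2=9, 7+3=10, 7+4=0, 7+5=1
A + B = {0, 1, 8, 9, 10}, so |A + B| = 5.
Verify: 5 ≥ 5? Yes ✓.

CD lower bound = 5, actual |A + B| = 5.
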